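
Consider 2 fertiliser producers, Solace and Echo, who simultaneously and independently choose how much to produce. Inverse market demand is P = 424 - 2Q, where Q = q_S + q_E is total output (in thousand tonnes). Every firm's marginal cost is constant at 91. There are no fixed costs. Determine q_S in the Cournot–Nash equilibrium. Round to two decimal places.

A representative firm's profit is π_i = q_i(424 - 2Q) - 91q_i.
Setting ∂π_i/∂q_i = 0 with rivals' quantities fixed: 333 - 4q_i - 2q_j = 0.
With identical firms every q_j equals q_i, so q_j = q_i and 333 = 6q_i, giving q_i = 111/2.

55.50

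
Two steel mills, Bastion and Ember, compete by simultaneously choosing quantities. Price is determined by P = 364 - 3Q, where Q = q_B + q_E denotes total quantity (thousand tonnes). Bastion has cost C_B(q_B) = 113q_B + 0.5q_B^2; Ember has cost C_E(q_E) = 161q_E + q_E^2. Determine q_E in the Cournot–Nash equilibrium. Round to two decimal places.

14.21

Bastion's profit: π_B = (364 - 3Q)q_B - (113q_B + (1/2)q_B²). Setting ∂π_B/∂q_B = 0: 251 - 7q_B - 3(q_E) = 0.
Ember's profit: π_E = (364 - 3Q)q_E - (161q_E + q_E²). Setting ∂π_E/∂q_E = 0: 203 - 8q_E - 3(q_B) = 0.
Best responses: q_B = (251 - 3q_E)/7, q_E = (203 - 3q_B)/8.
Solving the pair: q_B = 1399/47, q_E = 668/47.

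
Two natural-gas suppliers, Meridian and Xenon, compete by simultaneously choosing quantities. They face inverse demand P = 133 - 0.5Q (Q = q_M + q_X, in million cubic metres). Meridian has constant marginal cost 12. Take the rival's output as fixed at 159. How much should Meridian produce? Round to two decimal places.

41.50

With the rival's output fixed at 159, Meridian's profit is π_M = (133 - (1/2)·159 - (1/2)q_M)q_M - (12q_M) = (107/2 - (1/2)q_M)q_M - (12q_M).
∂π_M/∂q_M = 83/2 - q_M = 0, so q_M = 83/2.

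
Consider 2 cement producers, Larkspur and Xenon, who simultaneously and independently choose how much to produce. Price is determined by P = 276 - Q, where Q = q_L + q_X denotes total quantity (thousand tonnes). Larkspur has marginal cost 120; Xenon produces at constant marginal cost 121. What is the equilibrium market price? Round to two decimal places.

172.33

Larkspur's profit: π_L = (276 - Q)q_L - (120q_L). Setting ∂π_L/∂q_L = 0: 156 - 2q_L - (q_X) = 0.
Xenon's first-order condition: 155 - 2q_X - (q_L) = 0.
So q_L = (156 - q_X)/2 and q_X = (155 - q_L)/2.
Substituting one into the other gives q_L = 157/3 and q_X = 154/3.
Total output Q = 311/3, so price P = 276 - 311/3 = 517/3.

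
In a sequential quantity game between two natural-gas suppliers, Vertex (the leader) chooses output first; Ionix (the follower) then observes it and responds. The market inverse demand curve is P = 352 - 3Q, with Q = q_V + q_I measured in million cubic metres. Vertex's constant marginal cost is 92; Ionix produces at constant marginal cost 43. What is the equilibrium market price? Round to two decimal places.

The follower Ionix best-responds to any q_V: π_I = (352 - 3Q)q_I - 43q_I.
Setting the follower's marginal profit to zero, 309 - 3q_V - 6q_I = 0, i.e. q_I = (309 - 3q_V)/6.
Vertex substitutes q_I(q_V) into its own profit: π_V = q_V(352 - 3q_V - (309 - 3q_V)/2) - 92q_V = (395/2 - (3/2)q_V)q_V - 92q_V.
The leader's first-order condition 211/2 - 3q_V = 0 yields q_V = 211/6.
Then q_I = (309 - 3·(211/6))/6 = 407/12.
Total output Q = 829/12, so price P = 352 - 3·(829/12) = 579/4.

144.75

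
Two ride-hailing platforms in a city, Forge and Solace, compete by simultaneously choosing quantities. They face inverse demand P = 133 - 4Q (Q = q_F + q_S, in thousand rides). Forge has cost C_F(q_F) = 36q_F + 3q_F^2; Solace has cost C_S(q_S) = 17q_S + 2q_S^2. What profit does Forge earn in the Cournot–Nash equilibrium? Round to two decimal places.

Forge's profit: π_F = (133 - 4Q)q_F - (36q_F + 3q_F²). Setting ∂π_F/∂q_F = 0: 97 - 14q_F - 4(q_S) = 0.
Solace's first-order condition: 116 - 12q_S - 4(q_F) = 0.
Best responses: q_F = (97 - 4q_S)/14, q_S = (116 - 4q_F)/12.
Substituting one into the other gives q_F = 175/38 and q_S = 309/38.
Price P = 133 - 4·(242/19) = 1559/19.
Forge's profit: (1559/19)·(175/38) - 36·(175/38) - 3(175/38)² = 148.4591.

148.46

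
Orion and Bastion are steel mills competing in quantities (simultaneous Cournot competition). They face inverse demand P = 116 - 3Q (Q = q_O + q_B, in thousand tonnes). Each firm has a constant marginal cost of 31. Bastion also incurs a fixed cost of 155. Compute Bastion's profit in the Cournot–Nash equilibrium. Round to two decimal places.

Each firm earns π_i = (116 - 3Q)q_i - 31q_i.
First-order condition (treating rivals' output as given): 85 - 6q_i - 3q_j = 0.
With identical firms every q_j equals q_i, so q_j = q_i and 85 = 9q_i, giving q_i = 85/9.
Price P = 116 - 3·(170/9) = 178/3.
Bastion's profit: (178/3 - 31)·(85/9) - 155 = 112.5926.

112.59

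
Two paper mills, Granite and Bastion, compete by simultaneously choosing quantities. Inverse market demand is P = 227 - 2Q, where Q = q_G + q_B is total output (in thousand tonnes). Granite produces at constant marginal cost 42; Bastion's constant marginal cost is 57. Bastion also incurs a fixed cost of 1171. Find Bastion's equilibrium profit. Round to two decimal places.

Granite's profit: π_G = (227 - 2Q)q_G - (42q_G). Setting ∂π_G/∂q_G = 0: 185 - 4q_G - 2(q_B) = 0.
Bastion's profit: π_B = (227 - 2Q)q_B - (57q_B). Setting ∂π_B/∂q_B = 0: 170 - 4q_B - 2(q_G) = 0.
Best responses: q_G = (185 - 2q_B)/4, q_B = (170 - 2q_G)/4.
Substituting one into the other gives q_G = 100/3 and q_B = 155/6.
Price P = 227 - 2·(355/6) = 326/3.
Bastion's profit: (326/3 - 57)·(155/6) - 1171 = 163.7222.

163.72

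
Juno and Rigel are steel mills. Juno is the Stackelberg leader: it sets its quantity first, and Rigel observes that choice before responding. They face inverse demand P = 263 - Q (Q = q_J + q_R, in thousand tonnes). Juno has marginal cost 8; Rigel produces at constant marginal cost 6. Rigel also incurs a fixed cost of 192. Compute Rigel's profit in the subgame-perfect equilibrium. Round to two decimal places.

The follower Rigel best-responds to any q_J: π_R = (263 - Q)q_R - 6q_R.
∂π_R/∂q_R = 257 - q_J - 2q_R = 0 gives the reaction function q_R = (257 - q_J)/2.
Juno substitutes q_R(q_J) into its own profit: π_J = q_J(263 - q_J - (257 - q_J)/2) - 8q_J = (269/2 - (1/2)q_J)q_J - 8q_J.
Maximising: ∂π_J/∂q_J = 253/2 - q_J = 0, giving q_J = 253/2.
Then q_R = (257 - 253/2)/2 = 261/4.
Price P = 263 - 767/4 = 285/4.
Rigel's profit: (285/4 - 6)·(261/4) - 192 = 4065.5625.

4065.56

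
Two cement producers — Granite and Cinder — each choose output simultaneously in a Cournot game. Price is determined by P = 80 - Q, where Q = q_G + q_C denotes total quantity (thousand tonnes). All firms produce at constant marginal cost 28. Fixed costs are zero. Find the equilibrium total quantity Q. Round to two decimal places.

A representative firm's profit is π_i = q_i(80 - Q) - 28q_i.
First-order condition (treating rivals' output as given): 52 - 2q_i - q_j = 0.
With identical firms every q_j equals q_i, so q_j = q_i and 52 = 3q_i, giving q_i = 52/3.
Total output Q = 52/3 + 52/3 = 104/3.

34.67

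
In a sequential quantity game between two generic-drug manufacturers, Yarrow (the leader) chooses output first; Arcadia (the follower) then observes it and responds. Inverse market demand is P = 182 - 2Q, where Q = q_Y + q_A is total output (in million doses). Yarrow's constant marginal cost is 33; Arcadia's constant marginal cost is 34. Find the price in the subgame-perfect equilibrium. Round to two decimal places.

The follower Arcadia best-responds to any q_Y: π_A = (182 - 2Q)q_A - 34q_A.
Setting the follower's marginal profit to zero, 148 - 2q_Y - 4q_A = 0, i.e. q_A = (148 - 2q_Y)/4.
The leader anticipates this reaction. Substituting into P = 182 - 2Q gives P = 108 - q_Y, so π_Y = (108 - q_Y)q_Y - 33q_Y.
The leader's first-order condition 75 - 2q_Y = 0 yields q_Y = 75/2.
Then q_A = (148 - 2·(75/2))/4 = 73/4.
Total output Q = 223/4, so price P = 182 - 2·(223/4) = 141/2.

70.50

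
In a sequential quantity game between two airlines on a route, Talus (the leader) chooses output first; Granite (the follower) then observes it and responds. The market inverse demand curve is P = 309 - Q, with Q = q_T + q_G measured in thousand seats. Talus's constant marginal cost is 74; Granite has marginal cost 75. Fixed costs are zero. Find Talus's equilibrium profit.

Solve by backward induction. Given q_T, the follower Granite maximises π_G = (309 - q_T - q_G)q_G - 75q_G.
∂π_G/∂q_G = 234 - q_T - 2q_G = 0 gives the reaction function q_G = (234 - q_T)/2.
The leader anticipates this reaction. Substituting into P = 309 - Q gives P = 192 - (1/2)q_T, so π_T = (192 - (1/2)q_T)q_T - 74q_T.
Leader FOC: 118 - q_T = 0, so q_T = 118.
Then q_G = (234 - 118)/2 = 58.
Price P = 309 - 176 = 133.
Talus's profit: (133 - 74)·118 = 6962.

6962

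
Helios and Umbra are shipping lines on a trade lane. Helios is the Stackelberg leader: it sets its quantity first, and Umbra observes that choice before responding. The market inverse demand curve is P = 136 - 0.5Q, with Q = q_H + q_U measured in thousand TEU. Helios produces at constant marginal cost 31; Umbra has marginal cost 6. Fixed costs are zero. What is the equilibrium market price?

51

The follower Umbra best-responds to any q_H: π_U = (136 - 0.5Q)q_U - 6q_U.
Follower FOC: 130 - (1/2)q_H - q_U = 0, so q_U(q_H) = (130 - (1/2)q_H).
Helios substitutes q_U(q_H) into its own profit: π_H = q_H(136 - (1/2)q_H - (130 - (1/2)q_H)/2) - 31q_H = (71 - (1/4)q_H)q_H - 31q_H.
Leader FOC: 40 - (1/2)q_H = 0, so q_H = 80.
Then q_U = (130 - (1/2)·80) = 90.
Total output Q = 170, so price P = 136 - (1/2)·170 = 51.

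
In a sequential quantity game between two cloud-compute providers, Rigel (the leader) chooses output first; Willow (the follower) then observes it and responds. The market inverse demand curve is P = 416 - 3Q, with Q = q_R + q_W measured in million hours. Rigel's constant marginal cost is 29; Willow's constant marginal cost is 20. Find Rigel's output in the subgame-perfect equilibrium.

63

The follower Willow best-responds to any q_R: π_W = (416 - 3Q)q_W - 20q_W.
Setting the follower's marginal profit to zero, 396 - 3q_R - 6q_W = 0, i.e. q_W = (396 - 3q_R)/6.
Rigel substitutes q_W(q_R) into its own profit: π_R = q_R(416 - 3q_R - (396 - 3q_R)/2) - 29q_R = (218 - (3/2)q_R)q_R - 29q_R.
Leader FOC: 189 - 3q_R = 0, so q_R = 63.
Then q_W = (396 - 3·63)/6 = 69/2.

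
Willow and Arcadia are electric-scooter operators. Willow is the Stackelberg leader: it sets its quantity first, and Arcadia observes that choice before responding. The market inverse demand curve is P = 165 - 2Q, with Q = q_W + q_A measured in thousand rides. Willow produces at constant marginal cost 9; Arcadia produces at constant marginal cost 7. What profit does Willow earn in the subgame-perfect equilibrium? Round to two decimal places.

The follower Arcadia best-responds to any q_W: π_A = (165 - 2Q)q_A - 7q_A.
∂π_A/∂q_A = 158 - 2q_W - 4q_A = 0 gives the reaction function q_A = (158 - 2q_W)/4.
Willow substitutes q_A(q_W) into its own profit: π_W = q_W(165 - 2q_W - (158 - 2q_W)/2) - 9q_W = (86 - q_W)q_W - 9q_W.
Maximising: ∂π_W/∂q_W = 77 - 2q_W = 0, giving q_W = 77/2.
Then q_A = (158 - 2·(77/2))/4 = 81/4.
Price P = 165 - 2·(235/4) = 95/2.
Willow's profit: (95/2 - 9)·(77/2) = 1482.2500.

1482.25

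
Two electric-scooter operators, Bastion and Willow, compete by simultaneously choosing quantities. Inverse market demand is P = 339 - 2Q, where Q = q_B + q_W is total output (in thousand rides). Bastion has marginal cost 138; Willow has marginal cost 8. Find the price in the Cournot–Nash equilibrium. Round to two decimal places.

Bastion's profit: π_B = (339 - 2Q)q_B - (138q_B). Setting ∂π_B/∂q_B = 0: 201 - 4q_B - 2(q_W) = 0.
Willow's profit: π_W = (339 - 2Q)q_W - (8q_W). Setting ∂π_W/∂q_W = 0: 331 - 4q_W - 2(q_B) = 0.
Best responses: q_B = (201 - 2q_W)/4, q_W = (331 - 2q_B)/4.
Solving the pair: q_B = 71/6, q_W = 461/6.
Total output Q = 266/3, so price P = 339 - 2·(266/3) = 485/3.

161.67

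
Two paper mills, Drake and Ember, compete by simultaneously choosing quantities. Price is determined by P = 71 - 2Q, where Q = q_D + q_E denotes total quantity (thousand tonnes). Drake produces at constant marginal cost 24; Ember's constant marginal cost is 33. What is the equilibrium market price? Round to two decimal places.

Drake's profit: π_D = (71 - 2Q)q_D - (24q_D). Setting ∂π_D/∂q_D = 0: 47 - 4q_D - 2(q_E) = 0.
Ember's first-order condition: 38 - 4q_E - 2(q_D) = 0.
Rearranging gives the reaction functions q_D = (47 - 2q_E)/4 and q_E = (38 - 2q_D)/4.
Solving the pair: q_D = 28/3, q_E = 29/6.
Total output Q = 85/6, so price P = 71 - 2·(85/6) = 128/3.

42.67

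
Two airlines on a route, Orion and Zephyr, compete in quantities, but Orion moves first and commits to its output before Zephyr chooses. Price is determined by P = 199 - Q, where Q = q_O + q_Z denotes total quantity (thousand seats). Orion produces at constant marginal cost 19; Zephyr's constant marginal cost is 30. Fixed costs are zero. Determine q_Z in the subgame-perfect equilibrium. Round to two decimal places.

36.75

The follower Zephyr best-responds to any q_O: π_Z = (199 - Q)q_Z - 30q_Z.
∂π_Z/∂q_Z = 169 - q_O - 2q_Z = 0 gives the reaction function q_Z = (169 - q_O)/2.
Orion substitutes q_Z(q_O) into its own profit: π_O = q_O(199 - q_O - (169 - q_O)/2) - 19q_O = (229/2 - (1/2)q_O)q_O - 19q_O.
Leader FOC: 191/2 - q_O = 0, so q_O = 191/2.
Then q_Z = (169 - 191/2)/2 = 147/4.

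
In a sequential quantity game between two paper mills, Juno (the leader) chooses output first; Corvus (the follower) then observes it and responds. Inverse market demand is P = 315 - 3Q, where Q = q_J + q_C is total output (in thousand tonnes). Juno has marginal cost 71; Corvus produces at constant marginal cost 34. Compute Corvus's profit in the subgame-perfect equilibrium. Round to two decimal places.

The follower Corvus best-responds to any q_J: π_C = (315 - 3Q)q_C - 34q_C.
Follower FOC: 281 - 3q_J - 6q_C = 0, so q_C(q_J) = (281 - 3q_J)/6.
Juno substitutes q_C(q_J) into its own profit: π_J = q_J(315 - 3q_J - (281 - 3q_J)/2) - 71q_J = (349/2 - (3/2)q_J)q_J - 71q_J.
Leader FOC: 207/2 - 3q_J = 0, so q_J = 69/2.
Then q_C = (281 - 3·(69/2))/6 = 355/12.
Price P = 315 - 3·(769/12) = 491/4.
Corvus's profit: (491/4 - 34)·(355/12) = 2625.5208.

2625.52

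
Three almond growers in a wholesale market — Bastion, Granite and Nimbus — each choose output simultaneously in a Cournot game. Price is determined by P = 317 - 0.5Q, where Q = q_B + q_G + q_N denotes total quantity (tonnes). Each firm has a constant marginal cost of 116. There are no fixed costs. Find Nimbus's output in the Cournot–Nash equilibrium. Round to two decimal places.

Each firm earns π_i = (317 - 0.5Q)q_i - 116q_i.
Setting ∂π_i/∂q_i = 0 with rivals' quantities fixed: 201 - q_i - (1/2)·Σ_{j≠i} q_j = 0.
By symmetry each firm produces the same amount; substituting Σ_{j≠i} q_j = 2q_i yields q_i = 201/2.

100.50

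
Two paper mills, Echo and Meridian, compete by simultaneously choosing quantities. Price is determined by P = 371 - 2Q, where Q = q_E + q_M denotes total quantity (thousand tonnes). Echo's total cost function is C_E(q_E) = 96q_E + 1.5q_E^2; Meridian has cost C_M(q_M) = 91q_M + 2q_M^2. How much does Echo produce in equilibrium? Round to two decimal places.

Echo's profit: π_E = (371 - 2Q)q_E - (96q_E + (3/2)q_E²). Setting ∂π_E/∂q_E = 0: 275 - 7q_E - 2(q_M) = 0.
Meridian's profit: π_M = (371 - 2Q)q_M - (91q_M + 2q_M²). Setting ∂π_M/∂q_M = 0: 280 - 8q_M - 2(q_E) = 0.
So q_E = (275 - 2q_M)/7 and q_M = (280 - 2q_E)/8.
Solving the pair: q_E = 410/13, q_M = 705/26.

31.54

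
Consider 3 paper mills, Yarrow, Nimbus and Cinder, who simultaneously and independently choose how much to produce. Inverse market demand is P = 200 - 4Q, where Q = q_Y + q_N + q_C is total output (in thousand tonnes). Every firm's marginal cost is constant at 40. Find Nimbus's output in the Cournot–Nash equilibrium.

Each firm earns π_i = (200 - 4Q)q_i - 40q_i.
First-order condition (treating rivals' output as given): 160 - 8q_i - 4·Σ_{j≠i} q_j = 0.
With identical firms every q_j equals q_i, so Σ_{j≠i} q_j = 2q_i and 160 = 16q_i, giving q_i = 10.

10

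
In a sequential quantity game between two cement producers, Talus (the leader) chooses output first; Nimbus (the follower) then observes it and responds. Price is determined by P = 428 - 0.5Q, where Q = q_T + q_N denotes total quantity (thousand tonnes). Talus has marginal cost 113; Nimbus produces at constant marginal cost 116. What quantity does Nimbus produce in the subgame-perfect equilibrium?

The follower Nimbus best-responds to any q_T: π_N = (428 - 0.5Q)q_N - 116q_N.
Setting the follower's marginal profit to zero, 312 - (1/2)q_T - q_N = 0, i.e. q_N = (312 - (1/2)q_T).
Talus substitutes q_N(q_T) into its own profit: π_T = q_T(428 - (1/2)q_T - (312 - (1/2)q_T)/2) - 113q_T = (272 - (1/4)q_T)q_T - 113q_T.
Maximising: ∂π_T/∂q_T = 159 - (1/2)q_T = 0, giving q_T = 318.
Then q_N = (312 - (1/2)·318) = 153.

153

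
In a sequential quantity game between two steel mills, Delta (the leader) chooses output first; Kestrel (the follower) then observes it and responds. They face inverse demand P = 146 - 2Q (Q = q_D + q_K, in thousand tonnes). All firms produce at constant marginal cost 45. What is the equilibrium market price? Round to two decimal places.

70.25

Solve by backward induction. Given q_D, the follower Kestrel maximises π_K = (146 - 2q_D - 2q_K)q_K - 45q_K.
Follower FOC: 101 - 2q_D - 4q_K = 0, so q_K(q_D) = (101 - 2q_D)/4.
Delta substitutes q_K(q_D) into its own profit: π_D = q_D(146 - 2q_D - (101 - 2q_D)/2) - 45q_D = (191/2 - q_D)q_D - 45q_D.
The leader's first-order condition 101/2 - 2q_D = 0 yields q_D = 101/4.
Then q_K = (101 - 2·(101/4))/4 = 101/8.
Total output Q = 303/8, so price P = 146 - 2·(303/8) = 281/4.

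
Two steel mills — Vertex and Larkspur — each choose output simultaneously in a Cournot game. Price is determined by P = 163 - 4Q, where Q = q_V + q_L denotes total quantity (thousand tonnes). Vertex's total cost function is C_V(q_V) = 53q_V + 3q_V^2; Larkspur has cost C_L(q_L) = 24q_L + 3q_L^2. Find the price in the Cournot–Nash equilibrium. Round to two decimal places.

107.67

Vertex's profit: π_V = (163 - 4Q)q_V - (53q_V + 3q_V²). Setting ∂π_V/∂q_V = 0: 110 - 14q_V - 4(q_L) = 0.
Larkspur's profit: π_L = (163 - 4Q)q_L - (24q_L + 3q_L²). Setting ∂π_L/∂q_L = 0: 139 - 14q_L - 4(q_V) = 0.
Rearranging gives the reaction functions q_V = (110 - 4q_L)/14 and q_L = (139 - 4q_V)/14.
Substituting one into the other gives q_V = 82/15 and q_L = 251/30.
Total output Q = 83/6, so price P = 163 - 4·(83/6) = 323/3.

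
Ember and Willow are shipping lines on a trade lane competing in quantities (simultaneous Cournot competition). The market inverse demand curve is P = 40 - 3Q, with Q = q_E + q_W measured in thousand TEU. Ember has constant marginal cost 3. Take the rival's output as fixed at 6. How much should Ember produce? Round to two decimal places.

With the rival's output fixed at 6, Ember's profit is π_E = (40 - 3·6 - 3q_E)q_E - (3q_E) = (22 - 3q_E)q_E - (3q_E).
∂π_E/∂q_E = 19 - 6q_E = 0, so q_E = 19/6.

3.17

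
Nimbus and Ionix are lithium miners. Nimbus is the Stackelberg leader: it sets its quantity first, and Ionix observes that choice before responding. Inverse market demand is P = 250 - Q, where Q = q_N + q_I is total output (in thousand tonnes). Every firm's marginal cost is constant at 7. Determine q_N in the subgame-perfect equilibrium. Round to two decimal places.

Solve by backward induction. Given q_N, the follower Ionix maximises π_I = (250 - q_N - q_I)q_I - 7q_I.
Setting the follower's marginal profit to zero, 243 - q_N - 2q_I = 0, i.e. q_I = (243 - q_N)/2.
Nimbus substitutes q_I(q_N) into its own profit: π_N = q_N(250 - q_N - (243 - q_N)/2) - 7q_N = (257/2 - (1/2)q_N)q_N - 7q_N.
Leader FOC: 243/2 - q_N = 0, so q_N = 243/2.
Then q_I = (243 - 243/2)/2 = 243/4.

121.50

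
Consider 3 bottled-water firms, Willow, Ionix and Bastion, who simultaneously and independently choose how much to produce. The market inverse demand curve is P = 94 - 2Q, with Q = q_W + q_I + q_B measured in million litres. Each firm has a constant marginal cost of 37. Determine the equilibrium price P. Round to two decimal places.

A representative firm's profit is π_i = q_i(94 - 2Q) - 37q_i.
Setting ∂π_i/∂q_i = 0 with rivals' quantities fixed: 57 - 4q_i - 2·Σ_{j≠i} q_j = 0.
By symmetry each firm produces the same amount; substituting Σ_{j≠i} q_j = 2q_i yields q_i = 57/8.
Total output Q = 171/8, so price P = 94 - 2·(171/8) = 205/4.

51.25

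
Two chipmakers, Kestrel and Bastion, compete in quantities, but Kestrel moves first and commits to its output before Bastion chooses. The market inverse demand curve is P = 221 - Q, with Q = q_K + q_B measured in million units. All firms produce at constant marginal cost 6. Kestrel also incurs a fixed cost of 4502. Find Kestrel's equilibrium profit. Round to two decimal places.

Solve by backward induction. Given q_K, the follower Bastion maximises π_B = (221 - q_K - q_B)q_B - 6q_B.
Follower FOC: 215 - q_K - 2q_B = 0, so q_B(q_K) = (215 - q_K)/2.
Kestrel substitutes q_B(q_K) into its own profit: π_K = q_K(221 - q_K - (215 - q_K)/2) - 6q_K = (227/2 - (1/2)q_K)q_K - 6q_K.
Leader FOC: 215/2 - q_K = 0, so q_K = 215/2.
Then q_B = (215 - 215/2)/2 = 215/4.
Price P = 221 - 645/4 = 239/4.
Kestrel's profit: (239/4 - 6)·(215/2) - 4502 = 1276.1250.

1276.13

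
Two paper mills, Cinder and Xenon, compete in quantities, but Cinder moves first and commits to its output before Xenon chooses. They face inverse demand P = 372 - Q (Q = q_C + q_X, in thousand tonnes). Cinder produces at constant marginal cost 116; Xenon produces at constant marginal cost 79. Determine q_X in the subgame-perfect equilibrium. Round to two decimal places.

91.75

Solve by backward induction. Given q_C, the follower Xenon maximises π_X = (372 - q_C - q_X)q_X - 79q_X.
Follower FOC: 293 - q_C - 2q_X = 0, so q_X(q_C) = (293 - q_C)/2.
Cinder substitutes q_X(q_C) into its own profit: π_C = q_C(372 - q_C - (293 - q_C)/2) - 116q_C = (451/2 - (1/2)q_C)q_C - 116q_C.
Leader FOC: 219/2 - q_C = 0, so q_C = 219/2.
Then q_X = (293 - 219/2)/2 = 367/4.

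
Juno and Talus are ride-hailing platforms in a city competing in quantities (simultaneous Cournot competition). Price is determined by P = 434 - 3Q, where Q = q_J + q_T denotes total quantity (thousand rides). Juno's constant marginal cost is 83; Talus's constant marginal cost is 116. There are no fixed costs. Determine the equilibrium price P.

Juno's profit: π_J = (434 - 3Q)q_J - (83q_J). Setting ∂π_J/∂q_J = 0: 351 - 6q_J - 3(q_T) = 0.
Talus's profit: π_T = (434 - 3Q)q_T - (116q_T). Setting ∂π_T/∂q_T = 0: 318 - 6q_T - 3(q_J) = 0.
So q_J = (351 - 3q_T)/6 and q_T = (318 - 3q_J)/6.
Substituting one into the other gives q_J = 128/3 and q_T = 95/3.
Total output Q = 223/3, so price P = 434 - 3·(223/3) = 211.

211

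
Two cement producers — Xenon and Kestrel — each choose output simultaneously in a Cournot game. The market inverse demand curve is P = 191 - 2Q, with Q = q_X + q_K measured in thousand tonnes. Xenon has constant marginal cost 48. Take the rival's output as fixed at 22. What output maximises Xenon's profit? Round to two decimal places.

With the rival's output fixed at 22, Xenon's profit is π_X = (191 - 2·22 - 2q_X)q_X - (48q_X) = (147 - 2q_X)q_X - (48q_X).
∂π_X/∂q_X = 99 - 4q_X = 0, so q_X = 99/4.

24.75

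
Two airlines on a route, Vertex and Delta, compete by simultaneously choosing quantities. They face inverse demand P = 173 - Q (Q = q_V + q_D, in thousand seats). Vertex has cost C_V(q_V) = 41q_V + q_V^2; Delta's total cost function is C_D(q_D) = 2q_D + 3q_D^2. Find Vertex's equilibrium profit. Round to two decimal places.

Vertex's profit: π_V = (173 - Q)q_V - (41q_V + q_V²). Setting ∂π_V/∂q_V = 0: 132 - 4q_V - (q_D) = 0.
Delta's first-order condition: 171 - 8q_D - (q_V) = 0.
Best responses: q_V = (132 - q_D)/4, q_D = (171 - q_V)/8.
Substituting one into the other gives q_V = 885/31 and q_D = 552/31.
Price P = 173 - 1437/31 = 126.6452.
Vertex's profit: 126.6452·(885/31) - 41·(885/31) - (885/31)² = 1630.0208.

1630.02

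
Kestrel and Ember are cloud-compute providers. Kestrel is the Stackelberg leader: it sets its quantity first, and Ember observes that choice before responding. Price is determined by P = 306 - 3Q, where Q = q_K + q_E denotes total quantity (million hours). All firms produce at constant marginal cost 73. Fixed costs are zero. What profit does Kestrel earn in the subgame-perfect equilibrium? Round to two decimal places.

The follower Ember best-responds to any q_K: π_E = (306 - 3Q)q_E - 73q_E.
∂π_E/∂q_E = 233 - 3q_K - 6q_E = 0 gives the reaction function q_E = (233 - 3q_K)/6.
Kestrel substitutes q_E(q_K) into its own profit: π_K = q_K(306 - 3q_K - (233 - 3q_K)/2) - 73q_K = (379/2 - (3/2)q_K)q_K - 73q_K.
Maximising: ∂π_K/∂q_K = 233/2 - 3q_K = 0, giving q_K = 233/6.
Then q_E = (233 - 3·(233/6))/6 = 233/12.
Price P = 306 - 3·(233/4) = 525/4.
Kestrel's profit: (525/4 - 73)·(233/6) = 2262.0417.

2262.04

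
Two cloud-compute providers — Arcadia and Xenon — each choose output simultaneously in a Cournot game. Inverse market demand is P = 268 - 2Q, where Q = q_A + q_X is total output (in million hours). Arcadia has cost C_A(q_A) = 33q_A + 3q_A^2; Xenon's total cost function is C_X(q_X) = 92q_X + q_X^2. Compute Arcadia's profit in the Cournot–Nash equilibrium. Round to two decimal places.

Arcadia's profit: π_A = (268 - 2Q)q_A - (33q_A + 3q_A²). Setting ∂π_A/∂q_A = 0: 235 - 10q_A - 2(q_X) = 0.
Xenon's first-order condition: 176 - 6q_X - 2(q_A) = 0.
So q_A = (235 - 2q_X)/10 and q_X = (176 - 2q_A)/6.
Solving the pair: q_A = 529/28, q_X = 645/28.
Price P = 268 - 2·(587/14) = 1289/7.
Arcadia's profit: (1289/7)·(529/28) - 33·(529/28) - 3(529/28)² = 1784.7003.

1784.70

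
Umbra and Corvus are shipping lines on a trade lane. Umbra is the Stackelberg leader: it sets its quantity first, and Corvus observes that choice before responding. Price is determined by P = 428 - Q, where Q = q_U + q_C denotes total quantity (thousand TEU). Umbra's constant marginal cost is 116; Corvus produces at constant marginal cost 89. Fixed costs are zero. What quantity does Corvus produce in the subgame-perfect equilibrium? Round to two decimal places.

98.25

Solve by backward induction. Given q_U, the follower Corvus maximises π_C = (428 - q_U - q_C)q_C - 89q_C.
∂π_C/∂q_C = 339 - q_U - 2q_C = 0 gives the reaction function q_C = (339 - q_U)/2.
Umbra substitutes q_C(q_U) into its own profit: π_U = q_U(428 - q_U - (339 - q_U)/2) - 116q_U = (517/2 - (1/2)q_U)q_U - 116q_U.
Leader FOC: 285/2 - q_U = 0, so q_U = 285/2.
Then q_C = (339 - 285/2)/2 = 393/4.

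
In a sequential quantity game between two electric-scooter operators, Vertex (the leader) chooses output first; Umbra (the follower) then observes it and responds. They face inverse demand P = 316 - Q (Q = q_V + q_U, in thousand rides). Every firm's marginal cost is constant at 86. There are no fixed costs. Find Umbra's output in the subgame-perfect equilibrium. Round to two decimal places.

57.50

Solve by backward induction. Given q_V, the follower Umbra maximises π_U = (316 - q_V - q_U)q_U - 86q_U.
Setting the follower's marginal profit to zero, 230 - q_V - 2q_U = 0, i.e. q_U = (230 - q_V)/2.
Vertex substitutes q_U(q_V) into its own profit: π_V = q_V(316 - q_V - (230 - q_V)/2) - 86q_V = (201 - (1/2)q_V)q_V - 86q_V.
Leader FOC: 115 - q_V = 0, so q_V = 115.
Then q_U = (230 - 115)/2 = 115/2.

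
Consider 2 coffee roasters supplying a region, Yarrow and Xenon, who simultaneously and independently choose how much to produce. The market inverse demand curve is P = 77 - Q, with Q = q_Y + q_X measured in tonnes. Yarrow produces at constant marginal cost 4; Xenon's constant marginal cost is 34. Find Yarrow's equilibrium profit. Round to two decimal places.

1178.78

Yarrow's profit: π_Y = (77 - Q)q_Y - (4q_Y). Setting ∂π_Y/∂q_Y = 0: 73 - 2q_Y - (q_X) = 0.
Xenon's first-order condition: 43 - 2q_X - (q_Y) = 0.
Rearranging gives the reaction functions q_Y = (73 - q_X)/2 and q_X = (43 - q_Y)/2.
Substituting one into the other gives q_Y = 103/3 and q_X = 13/3.
Price P = 77 - 116/3 = 115/3.
Yarrow's profit: (115/3 - 4)·(103/3) = 1178.7778.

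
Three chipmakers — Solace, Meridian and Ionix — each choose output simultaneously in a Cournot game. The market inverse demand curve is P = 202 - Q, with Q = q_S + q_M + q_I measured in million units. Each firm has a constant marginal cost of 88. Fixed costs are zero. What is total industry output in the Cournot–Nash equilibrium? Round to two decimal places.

A representative firm's profit is π_i = q_i(202 - Q) - 88q_i.
Setting ∂π_i/∂q_i = 0 with rivals' quantities fixed: 114 - 2q_i - Σ_{j≠i} q_j = 0.
By symmetry each firm produces the same amount; substituting Σ_{j≠i} q_j = 2q_i yields q_i = 114/4 = 57/2.
Total output Q = 57/2 + 57/2 + 57/2 = 171/2.

85.50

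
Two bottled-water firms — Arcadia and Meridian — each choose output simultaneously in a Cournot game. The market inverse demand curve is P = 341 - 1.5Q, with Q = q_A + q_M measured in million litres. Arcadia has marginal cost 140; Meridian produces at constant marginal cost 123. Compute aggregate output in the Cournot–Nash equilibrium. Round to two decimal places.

93.11

Arcadia's profit: π_A = (341 - 1.5Q)q_A - (140q_A). Setting ∂π_A/∂q_A = 0: 201 - 3q_A - (3/2)(q_M) = 0.
Meridian's first-order condition: 218 - 3q_M - (3/2)(q_A) = 0.
Best responses: q_A = (201 - (3/2)q_M)/3, q_M = (218 - (3/2)q_A)/3.
Substituting one into the other gives q_A = 368/9 and q_M = 470/9.
Total output Q = 368/9 + 470/9 = 838/9.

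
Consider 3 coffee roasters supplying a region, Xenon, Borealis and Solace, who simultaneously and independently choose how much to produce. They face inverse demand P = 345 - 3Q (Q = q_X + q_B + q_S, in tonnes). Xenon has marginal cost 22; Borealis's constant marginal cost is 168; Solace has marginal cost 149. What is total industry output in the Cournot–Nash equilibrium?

58

Xenon's profit: π_X = (345 - 3Q)q_X - (22q_X). Setting ∂π_X/∂q_X = 0: 323 - 6q_X - 3(q_B + q_S) = 0.
Borealis's profit: π_B = (345 - 3Q)q_B - (168q_B). Setting ∂π_B/∂q_B = 0: 177 - 6q_B - 3(q_X + q_S) = 0.
Solace's profit: π_S = (345 - 3Q)q_S - (149q_S). Setting ∂π_S/∂q_S = 0: 196 - 6q_S - 3(q_X + q_B) = 0.
Summing all 3 equations gives 696 − 12Q = 0, hence Q = 58.
Back-substituting: q_X = (323 − 174)/3 = 149/3, q_B = (177 − 174)/3 = 1, q_S = (196 − 174)/3 = 22/3.
Total output Q = 149/3 + 1 + 22/3 = 58.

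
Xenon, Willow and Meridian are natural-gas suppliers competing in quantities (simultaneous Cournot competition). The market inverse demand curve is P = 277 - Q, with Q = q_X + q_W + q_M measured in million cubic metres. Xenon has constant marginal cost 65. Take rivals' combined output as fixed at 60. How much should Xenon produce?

76

With rivals' combined output fixed at 60, Xenon's profit is π_X = (277 - 60 - q_X)q_X - (65q_X) = (217 - q_X)q_X - (65q_X).
∂π_X/∂q_X = 152 - 2q_X = 0, so q_X = 76.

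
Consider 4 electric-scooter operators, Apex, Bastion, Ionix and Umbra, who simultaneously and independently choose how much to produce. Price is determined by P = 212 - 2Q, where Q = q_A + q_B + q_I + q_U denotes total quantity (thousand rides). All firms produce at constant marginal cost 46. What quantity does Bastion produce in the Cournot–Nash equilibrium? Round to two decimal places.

16.60

A representative firm's profit is π_i = q_i(212 - 2Q) - 46q_i.
Setting ∂π_i/∂q_i = 0 with rivals' quantities fixed: 166 - 4q_i - 2·Σ_{j≠i} q_j = 0.
With identical firms every q_j equals q_i, so Σ_{j≠i} q_j = 3q_i and 166 = 10q_i, giving q_i = 83/5.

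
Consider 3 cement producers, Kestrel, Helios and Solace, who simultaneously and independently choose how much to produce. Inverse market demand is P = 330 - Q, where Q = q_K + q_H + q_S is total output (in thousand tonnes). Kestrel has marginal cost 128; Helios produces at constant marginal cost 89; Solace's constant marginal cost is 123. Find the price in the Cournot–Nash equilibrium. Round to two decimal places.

Kestrel's profit: π_K = (330 - Q)q_K - (128q_K). Setting ∂π_K/∂q_K = 0: 202 - 2q_K - (q_H + q_S) = 0.
Helios's profit: π_H = (330 - Q)q_H - (89q_H). Setting ∂π_H/∂q_H = 0: 241 - 2q_H - (q_K + q_S) = 0.
Solace's profit: π_S = (330 - Q)q_S - (123q_S). Setting ∂π_S/∂q_S = 0: 207 - 2q_S - (q_K + q_H) = 0.
Adding the 3 conditions: 650 − 2Q − 2Q = 0, i.e. Q = 325/2.
Back-substituting: q_K = (202 − 325/2) = 79/2, q_H = (241 − 325/2) = 157/2, q_S = (207 − 325/2) = 89/2.
Total output Q = 325/2, so price P = 330 - 325/2 = 335/2.

167.50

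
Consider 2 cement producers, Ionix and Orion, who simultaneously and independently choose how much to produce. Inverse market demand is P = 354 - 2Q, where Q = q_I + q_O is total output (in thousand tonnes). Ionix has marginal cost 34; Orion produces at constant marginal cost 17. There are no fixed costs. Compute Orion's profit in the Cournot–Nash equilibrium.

6962

Ionix's profit: π_I = (354 - 2Q)q_I - (34q_I). Setting ∂π_I/∂q_I = 0: 320 - 4q_I - 2(q_O) = 0.
Orion's first-order condition: 337 - 4q_O - 2(q_I) = 0.
Rearranging gives the reaction functions q_I = (320 - 2q_O)/4 and q_O = (337 - 2q_I)/4.
Solving the pair: q_I = 101/2, q_O = 59.
Price P = 354 - 2·(219/2) = 135.
Orion's profit: (135 - 17)·59 = 6962.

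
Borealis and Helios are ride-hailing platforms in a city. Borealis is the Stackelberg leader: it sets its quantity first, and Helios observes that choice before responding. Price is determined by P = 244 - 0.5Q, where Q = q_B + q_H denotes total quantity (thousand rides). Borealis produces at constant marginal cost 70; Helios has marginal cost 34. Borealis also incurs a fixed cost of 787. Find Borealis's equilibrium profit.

The follower Helios best-responds to any q_B: π_H = (244 - 0.5Q)q_H - 34q_H.
Setting the follower's marginal profit to zero, 210 - (1/2)q_B - q_H = 0, i.e. q_H = (210 - (1/2)q_B).
Borealis substitutes q_H(q_B) into its own profit: π_B = q_B(244 - (1/2)q_B - (210 - (1/2)q_B)/2) - 70q_B = (139 - (1/4)q_B)q_B - 70q_B.
Leader FOC: 69 - (1/2)q_B = 0, so q_B = 138.
Then q_H = (210 - (1/2)·138) = 141.
Price P = 244 - (1/2)·279 = 209/2.
Borealis's profit: (209/2 - 70)·138 - 787 = 3974.

3974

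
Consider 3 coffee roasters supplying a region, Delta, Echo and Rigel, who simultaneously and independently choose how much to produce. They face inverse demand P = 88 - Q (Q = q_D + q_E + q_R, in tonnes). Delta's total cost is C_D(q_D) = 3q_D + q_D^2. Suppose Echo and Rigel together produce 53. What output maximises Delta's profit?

8

With rivals' combined output fixed at 53, Delta's profit is π_D = (88 - 53 - q_D)q_D - (3q_D + q_D²) = (35 - q_D)q_D - (3q_D + q_D²).
∂π_D/∂q_D = 32 - 4q_D = 0, so q_D = 8.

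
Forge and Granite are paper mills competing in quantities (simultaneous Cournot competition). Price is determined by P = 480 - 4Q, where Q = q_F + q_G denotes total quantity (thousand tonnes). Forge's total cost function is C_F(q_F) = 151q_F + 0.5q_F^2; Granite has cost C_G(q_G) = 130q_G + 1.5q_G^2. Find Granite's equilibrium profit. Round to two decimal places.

2685.38

Forge's profit: π_F = (480 - 4Q)q_F - (151q_F + (1/2)q_F²). Setting ∂π_F/∂q_F = 0: 329 - 9q_F - 4(q_G) = 0.
Granite's first-order condition: 350 - 11q_G - 4(q_F) = 0.
Rearranging gives the reaction functions q_F = (329 - 4q_G)/9 and q_G = (350 - 4q_F)/11.
Solving the pair: q_F = 26.7349, q_G = 1834/83.
Price P = 480 - 4·48.8313 = 284.6747.
Granite's profit: 284.6747·(1834/83) - 130·(1834/83) - (3/2)(1834/83)² = 2685.3764.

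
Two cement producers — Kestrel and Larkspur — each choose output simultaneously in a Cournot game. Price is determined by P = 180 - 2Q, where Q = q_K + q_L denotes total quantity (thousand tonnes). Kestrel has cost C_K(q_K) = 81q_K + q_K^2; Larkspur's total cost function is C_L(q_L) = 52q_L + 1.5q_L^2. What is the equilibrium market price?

Kestrel's profit: π_K = (180 - 2Q)q_K - (81q_K + q_K²). Setting ∂π_K/∂q_K = 0: 99 - 6q_K - 2(q_L) = 0.
Larkspur's first-order condition: 128 - 7q_L - 2(q_K) = 0.
Best responses: q_K = (99 - 2q_L)/6, q_L = (128 - 2q_K)/7.
Substituting one into the other gives q_K = 23/2 and q_L = 15.
Total output Q = 53/2, so price P = 180 - 2·(53/2) = 127.

127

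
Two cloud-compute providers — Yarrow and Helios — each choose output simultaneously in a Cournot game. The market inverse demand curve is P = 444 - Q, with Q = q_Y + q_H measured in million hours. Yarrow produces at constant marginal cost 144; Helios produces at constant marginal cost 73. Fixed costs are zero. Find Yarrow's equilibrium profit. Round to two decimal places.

Yarrow's profit: π_Y = (444 - Q)q_Y - (144q_Y). Setting ∂π_Y/∂q_Y = 0: 300 - 2q_Y - (q_H) = 0.
Helios's first-order condition: 371 - 2q_H - (q_Y) = 0.
So q_Y = (300 - q_H)/2 and q_H = (371 - q_Y)/2.
Substituting one into the other gives q_Y = 229/3 and q_H = 442/3.
Price P = 444 - 671/3 = 661/3.
Yarrow's profit: (661/3 - 144)·(229/3) = 5826.7778.

5826.78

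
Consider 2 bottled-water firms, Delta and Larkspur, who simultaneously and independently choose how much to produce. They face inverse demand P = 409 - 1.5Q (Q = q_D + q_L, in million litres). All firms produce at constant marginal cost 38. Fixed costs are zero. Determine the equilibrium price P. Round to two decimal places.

161.67

A representative firm's profit is π_i = q_i(409 - 1.5Q) - 38q_i.
First-order condition (treating rivals' output as given): 371 - 3q_i - (3/2)q_j = 0.
By symmetry each firm produces the same amount; substituting q_j = q_i yields q_i = 371/(9/2) = 742/9.
Total output Q = 1484/9, so price P = 409 - (3/2)·(1484/9) = 485/3.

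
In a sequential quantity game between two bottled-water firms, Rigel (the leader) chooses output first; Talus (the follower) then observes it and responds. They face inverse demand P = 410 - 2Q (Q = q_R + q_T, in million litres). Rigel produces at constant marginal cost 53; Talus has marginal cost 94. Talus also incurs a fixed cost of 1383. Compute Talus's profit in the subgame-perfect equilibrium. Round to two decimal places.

Solve by backward induction. Given q_R, the follower Talus maximises π_T = (410 - 2q_R - 2q_T)q_T - 94q_T.
∂π_T/∂q_T = 316 - 2q_R - 4q_T = 0 gives the reaction function q_T = (316 - 2q_R)/4.
The leader anticipates this reaction. Substituting into P = 410 - 2Q gives P = 252 - q_R, so π_R = (252 - q_R)q_R - 53q_R.
Maximising: ∂π_R/∂q_R = 199 - 2q_R = 0, giving q_R = 199/2.
Then q_T = (316 - 2·(199/2))/4 = 117/4.
Price P = 410 - 2·(515/4) = 305/2.
Talus's profit: (305/2 - 94)·(117/4) - 1383 = 328.1250.

328.13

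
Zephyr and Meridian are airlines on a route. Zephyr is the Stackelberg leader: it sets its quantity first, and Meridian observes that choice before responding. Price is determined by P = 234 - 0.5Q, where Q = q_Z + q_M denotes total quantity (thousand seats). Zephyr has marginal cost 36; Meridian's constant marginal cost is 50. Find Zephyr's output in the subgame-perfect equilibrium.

212

The follower Meridian best-responds to any q_Z: π_M = (234 - 0.5Q)q_M - 50q_M.
∂π_M/∂q_M = 184 - (1/2)q_Z - q_M = 0 gives the reaction function q_M = (184 - (1/2)q_Z).
The leader anticipates this reaction. Substituting into P = 234 - 0.5Q gives P = 142 - (1/4)q_Z, so π_Z = (142 - (1/4)q_Z)q_Z - 36q_Z.
Leader FOC: 106 - (1/2)q_Z = 0, so q_Z = 212.
Then q_M = (184 - (1/2)·212) = 78.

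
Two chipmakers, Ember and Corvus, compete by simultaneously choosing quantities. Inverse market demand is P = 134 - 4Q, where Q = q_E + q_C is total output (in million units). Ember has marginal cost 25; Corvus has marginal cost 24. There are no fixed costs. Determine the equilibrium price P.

61

Ember's profit: π_E = (134 - 4Q)q_E - (25q_E). Setting ∂π_E/∂q_E = 0: 109 - 8q_E - 4(q_C) = 0.
Corvus's profit: π_C = (134 - 4Q)q_C - (24q_C). Setting ∂π_C/∂q_C = 0: 110 - 8q_C - 4(q_E) = 0.
Best responses: q_E = (109 - 4q_C)/8, q_C = (110 - 4q_E)/8.
Substituting one into the other gives q_E = 9 and q_C = 37/4.
Total output Q = 73/4, so price P = 134 - 4·(73/4) = 61.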